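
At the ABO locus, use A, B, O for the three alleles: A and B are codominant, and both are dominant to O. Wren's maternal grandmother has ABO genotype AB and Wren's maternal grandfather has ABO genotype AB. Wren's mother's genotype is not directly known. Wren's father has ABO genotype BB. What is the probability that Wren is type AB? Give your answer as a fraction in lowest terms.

1/2

Wren's mother's ABO genotype from AB × AB: 1/4 AA, 1/2 AB, 1/4 BB.
Crossing each possibility with the father BB and summing P(type AB): 1/4·1 + 1/2·1/2 + 1/4·0 = 1/2.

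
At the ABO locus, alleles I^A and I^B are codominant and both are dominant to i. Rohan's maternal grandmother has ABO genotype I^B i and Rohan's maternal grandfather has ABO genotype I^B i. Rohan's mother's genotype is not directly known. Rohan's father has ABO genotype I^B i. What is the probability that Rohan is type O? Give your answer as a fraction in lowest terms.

Rohan's mother's ABO genotype from I^B i × I^B i: 1/4 I^B I^B, 1/2 I^B i, 1/4 i i.
Crossing each possibility with the father I^B i and summing P(type O): 1/4·0 + 1/2·1/4 + 1/4·1/2 = 1/4.

1/4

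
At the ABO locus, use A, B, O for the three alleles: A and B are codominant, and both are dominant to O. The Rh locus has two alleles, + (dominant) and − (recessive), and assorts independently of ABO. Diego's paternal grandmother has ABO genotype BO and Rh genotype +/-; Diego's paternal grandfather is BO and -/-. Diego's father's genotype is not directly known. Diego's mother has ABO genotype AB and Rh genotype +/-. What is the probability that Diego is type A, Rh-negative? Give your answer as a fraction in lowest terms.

3/32

Diego's father's ABO genotype from BO × BO: 1/4 BB, 1/2 BO, 1/4 OO.
Crossing each possibility with the mother AB and summing P(type A): 1/4·0 + 1/2·1/4 + 1/4·1/2 = 1/4.
Similarly for Rh via the father's Rh distribution: P(Rh-) = 3/8.
Independent loci: 1/4 × 3/8 = 3/32.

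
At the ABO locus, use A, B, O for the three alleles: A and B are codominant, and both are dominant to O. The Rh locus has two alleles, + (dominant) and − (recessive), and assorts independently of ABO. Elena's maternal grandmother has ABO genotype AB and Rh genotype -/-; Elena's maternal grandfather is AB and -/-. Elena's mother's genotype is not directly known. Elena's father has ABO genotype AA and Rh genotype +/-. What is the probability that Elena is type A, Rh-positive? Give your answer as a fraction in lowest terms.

Elena's mother's ABO genotype from AB × AB: 1/4 AA, 1/2 AB, 1/4 BB.
Crossing each possibility with the father AA and summing P(type A): 1/4·1 + 1/2·1/2 + 1/4·0 = 1/2.
Similarly for Rh via the mother's Rh distribution: P(Rh+) = 1/2.
Independent loci: 1/2 × 1/2 = 1/4.

1/4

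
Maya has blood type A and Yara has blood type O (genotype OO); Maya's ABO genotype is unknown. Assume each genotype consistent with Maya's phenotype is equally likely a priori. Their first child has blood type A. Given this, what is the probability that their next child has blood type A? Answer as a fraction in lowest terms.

Possible genotypes: Maya ∈ {AA, AO}; Yara ∈ {OO}.
Weight each parental genotype pair by prior × P(type-A child):
  AA × OO: posterior weight 2/3; P(next child type A) = 1.
  AO × OO: posterior weight 1/3; P(next child type A) = 1/2.
Weighted sum = 5/6.

5/6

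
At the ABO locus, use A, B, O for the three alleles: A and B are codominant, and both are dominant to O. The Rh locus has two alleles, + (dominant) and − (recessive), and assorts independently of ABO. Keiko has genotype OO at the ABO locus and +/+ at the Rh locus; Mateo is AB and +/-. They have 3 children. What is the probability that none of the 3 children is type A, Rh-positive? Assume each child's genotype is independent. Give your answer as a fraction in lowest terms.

1/8

ABO cross OO × AB → 1/2 A, 1/2 B.
Rh cross +/+ × +/- → 1 Rh+; so P(type A, Rh-positive) = 1/2 × 1 = 1/2 per child.
P(not type A, Rh-positive) = 1/2 for one child; (1/2)^3 = 1/8.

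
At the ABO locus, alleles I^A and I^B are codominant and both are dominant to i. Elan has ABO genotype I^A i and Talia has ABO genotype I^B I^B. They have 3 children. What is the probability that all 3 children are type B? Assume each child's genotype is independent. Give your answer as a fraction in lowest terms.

1/8

ABO cross I^A i × I^B I^B → 1/2 B, 1/2 AB.
So P(type B) = 1/2 per child.
All 3 independent: (1/2)^3 = 1/8.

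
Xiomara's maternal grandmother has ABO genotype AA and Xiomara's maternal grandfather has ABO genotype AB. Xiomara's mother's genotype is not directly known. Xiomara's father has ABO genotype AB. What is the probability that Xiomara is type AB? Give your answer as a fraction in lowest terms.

1/2

Xiomara's mother's ABO genotype from AA × AB: 1/2 AA, 1/2 AB.
Crossing each possibility with the father AB and summing P(type AB): 1/2·1/2 + 1/2·1/2 = 1/2.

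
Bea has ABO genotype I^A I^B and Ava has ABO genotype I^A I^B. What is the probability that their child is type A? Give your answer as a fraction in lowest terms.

ABO cross I^A I^B × I^A I^B → offspring phenotypes: 1/4 A, 1/4 B, 1/2 AB.
So P(type A) = 1/4.

1/4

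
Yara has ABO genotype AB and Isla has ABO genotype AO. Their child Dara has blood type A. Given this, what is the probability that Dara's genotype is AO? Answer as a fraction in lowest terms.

1/2

Cross AB × AO → 1/4 AA, 1/4 AB, 1/4 AO, 1/4 BO.
Type-A genotypes among offspring: AA (1/4), AO (1/4); total 1/2.
P(AO | type A) = (1/4) / (1/2) = 1/2.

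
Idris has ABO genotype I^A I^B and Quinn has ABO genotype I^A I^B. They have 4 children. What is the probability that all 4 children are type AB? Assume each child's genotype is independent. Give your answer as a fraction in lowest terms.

ABO cross I^A I^B × I^A I^B → 1/4 A, 1/4 B, 1/2 AB.
So P(type AB) = 1/2 per child.
All 4 independent: (1/2)^4 = 1/16.

1/16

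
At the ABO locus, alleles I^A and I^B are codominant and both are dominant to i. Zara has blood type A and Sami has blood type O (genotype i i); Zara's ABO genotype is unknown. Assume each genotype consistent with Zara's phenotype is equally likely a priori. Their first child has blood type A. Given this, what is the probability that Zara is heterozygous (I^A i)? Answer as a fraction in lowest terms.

1/3

Possible genotypes: Zara ∈ {I^A I^A, I^A i}; Sami ∈ {i i}.
Weight each parental genotype pair by prior × P(type-A child):
  I^A I^A × i i: posterior weight 2/3.
  I^A i × i i: posterior weight 1/3.
Sum the posterior weight over pairs where Zara is I^A i: 1/3.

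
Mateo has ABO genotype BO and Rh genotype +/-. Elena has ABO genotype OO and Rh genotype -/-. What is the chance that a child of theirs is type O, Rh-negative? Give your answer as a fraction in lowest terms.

1/4

ABO cross BO × OO → offspring phenotypes: 1/2 O, 1/2 B.
Rh cross +/- × -/- → 1/2 Rh+, 1/2 Rh-.
Independent loci: P(type O, Rh-negative) = 1/2 × 1/2 = 1/4.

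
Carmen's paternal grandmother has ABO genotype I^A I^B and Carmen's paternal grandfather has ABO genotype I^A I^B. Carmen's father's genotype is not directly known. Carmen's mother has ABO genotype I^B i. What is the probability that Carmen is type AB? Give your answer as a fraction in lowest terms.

1/4

Carmen's father's ABO genotype from I^A I^B × I^A I^B: 1/4 I^A I^A, 1/2 I^A I^B, 1/4 I^B I^B.
Crossing each possibility with the mother I^B i and summing P(type AB): 1/4·1/2 + 1/2·1/4 + 1/4·0 = 1/4.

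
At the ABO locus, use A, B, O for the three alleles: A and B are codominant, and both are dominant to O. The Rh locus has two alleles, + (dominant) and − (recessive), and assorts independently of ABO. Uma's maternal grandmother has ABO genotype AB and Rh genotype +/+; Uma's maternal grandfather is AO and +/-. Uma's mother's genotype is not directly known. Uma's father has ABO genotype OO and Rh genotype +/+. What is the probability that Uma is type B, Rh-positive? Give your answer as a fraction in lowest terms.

1/4

Uma's mother's ABO genotype from AB × AO: 1/4 AA, 1/4 AB, 1/4 AO, 1/4 BO.
Crossing each possibility with the father OO and summing P(type B): 1/4·0 + 1/4·1/2 + 1/4·0 + 1/4·1/2 = 1/4.
Similarly for Rh via the mother's Rh distribution: P(Rh+) = 1.
Independent loci: 1/4 × 1 = 1/4.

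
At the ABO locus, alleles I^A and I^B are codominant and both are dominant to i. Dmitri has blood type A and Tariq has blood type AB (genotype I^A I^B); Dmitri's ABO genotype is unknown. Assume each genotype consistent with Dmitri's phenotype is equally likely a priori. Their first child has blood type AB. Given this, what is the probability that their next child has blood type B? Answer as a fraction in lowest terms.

1/12

Possible genotypes: Dmitri ∈ {I^A I^A, I^A i}; Tariq ∈ {I^A I^B}.
Weight each parental genotype pair by prior × P(type-AB child):
  I^A I^A × I^A I^B: posterior weight 2/3; P(next child type B) = 0.
  I^A i × I^A I^B: posterior weight 1/3; P(next child type B) = 1/4.
Weighted sum = 1/12.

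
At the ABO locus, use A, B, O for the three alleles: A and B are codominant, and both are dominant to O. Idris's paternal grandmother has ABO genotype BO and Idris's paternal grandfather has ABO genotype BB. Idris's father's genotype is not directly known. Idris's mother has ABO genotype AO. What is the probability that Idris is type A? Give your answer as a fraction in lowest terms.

Idris's father's ABO genotype from BO × BB: 1/2 BB, 1/2 BO.
Crossing each possibility with the mother AO and summing P(type A): 1/2·0 + 1/2·1/4 = 1/8.

1/8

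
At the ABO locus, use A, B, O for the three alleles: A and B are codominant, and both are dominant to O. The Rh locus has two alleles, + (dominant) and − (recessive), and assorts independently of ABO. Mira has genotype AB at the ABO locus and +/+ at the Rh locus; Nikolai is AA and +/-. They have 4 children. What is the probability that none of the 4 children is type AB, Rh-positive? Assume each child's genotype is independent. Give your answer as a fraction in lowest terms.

1/16

ABO cross AB × AA → 1/2 A, 1/2 AB.
Rh cross +/+ × +/- → 1 Rh+; so P(type AB, Rh-positive) = 1/2 × 1 = 1/2 per child.
P(not type AB, Rh-positive) = 1/2 for one child; (1/2)^4 = 1/16.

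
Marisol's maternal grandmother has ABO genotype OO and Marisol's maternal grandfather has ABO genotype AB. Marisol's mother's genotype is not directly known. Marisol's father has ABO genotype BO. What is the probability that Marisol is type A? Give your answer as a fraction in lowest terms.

1/8

Marisol's mother's ABO genotype from OO × AB: 1/2 AO, 1/2 BO.
Crossing each possibility with the father BO and summing P(type A): 1/2·1/4 + 1/2·0 = 1/8.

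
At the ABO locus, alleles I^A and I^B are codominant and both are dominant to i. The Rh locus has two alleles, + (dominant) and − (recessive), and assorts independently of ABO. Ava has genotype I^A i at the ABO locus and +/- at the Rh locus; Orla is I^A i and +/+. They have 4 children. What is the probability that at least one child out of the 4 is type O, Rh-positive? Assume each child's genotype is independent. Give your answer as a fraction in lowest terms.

ABO cross I^A i × I^A i → 1/4 O, 3/4 A.
Rh cross +/- × +/+ → 1 Rh+; so P(type O, Rh-positive) = 1/4 × 1 = 1/4 per child.
P(none) = (3/4)^4 = 81/256; P(at least one) = 1 − 81/256 = 175/256.

175/256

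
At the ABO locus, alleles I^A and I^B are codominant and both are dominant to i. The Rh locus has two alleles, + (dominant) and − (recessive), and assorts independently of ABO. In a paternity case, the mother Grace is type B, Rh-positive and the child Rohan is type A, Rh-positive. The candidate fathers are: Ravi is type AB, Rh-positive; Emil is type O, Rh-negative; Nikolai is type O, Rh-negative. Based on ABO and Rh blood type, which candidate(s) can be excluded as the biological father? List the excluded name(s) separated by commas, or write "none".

Emil, Nikolai

A candidate is excluded only if no genotype consistent with his phenotype could produce a type A, Rh-positive child with a type B, Rh-positive mother.
Emil (type O, Rh-): no genotype consistent with that phenotype can produce a type-A Rh+ child with a type-B mother.
Nikolai (type O, Rh-): no genotype consistent with that phenotype can produce a type-A Rh+ child with a type-B mother.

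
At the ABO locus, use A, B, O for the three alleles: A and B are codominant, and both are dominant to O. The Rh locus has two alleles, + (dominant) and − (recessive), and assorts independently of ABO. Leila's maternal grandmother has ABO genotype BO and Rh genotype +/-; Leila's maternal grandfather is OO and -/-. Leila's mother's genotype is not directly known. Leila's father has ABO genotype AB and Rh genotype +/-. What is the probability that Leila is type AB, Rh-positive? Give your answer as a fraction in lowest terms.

Leila's mother's ABO genotype from BO × OO: 1/2 BO, 1/2 OO.
Crossing each possibility with the father AB and summing P(type AB): 1/2·1/4 + 1/2·0 = 1/8.
Similarly for Rh via the mother's Rh distribution: P(Rh+) = 5/8.
Independent loci: 1/8 × 5/8 = 5/64.

5/64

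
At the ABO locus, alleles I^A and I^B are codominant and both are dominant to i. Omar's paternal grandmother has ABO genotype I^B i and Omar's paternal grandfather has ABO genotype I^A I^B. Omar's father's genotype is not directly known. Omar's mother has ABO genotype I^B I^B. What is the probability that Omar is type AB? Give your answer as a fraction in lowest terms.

Omar's father's ABO genotype from I^B i × I^A I^B: 1/4 I^A I^B, 1/4 I^A i, 1/4 I^B I^B, 1/4 I^B i.
Crossing each possibility with the mother I^B I^B and summing P(type AB): 1/4·1/2 + 1/4·1/2 + 1/4·0 + 1/4·0 = 1/4.

1/4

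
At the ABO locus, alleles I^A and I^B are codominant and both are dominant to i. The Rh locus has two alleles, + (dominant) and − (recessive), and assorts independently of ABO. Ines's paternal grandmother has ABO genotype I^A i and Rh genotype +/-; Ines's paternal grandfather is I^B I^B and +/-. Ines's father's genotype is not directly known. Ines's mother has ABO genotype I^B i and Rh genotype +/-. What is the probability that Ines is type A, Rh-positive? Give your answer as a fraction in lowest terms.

3/32

Ines's father's ABO genotype from I^A i × I^B I^B: 1/2 I^A I^B, 1/2 I^B i.
Crossing each possibility with the mother I^B i and summing P(type A): 1/2·1/4 + 1/2·0 = 1/8.
Similarly for Rh via the father's Rh distribution: P(Rh+) = 3/4.
Independent loci: 1/8 × 3/4 = 3/32.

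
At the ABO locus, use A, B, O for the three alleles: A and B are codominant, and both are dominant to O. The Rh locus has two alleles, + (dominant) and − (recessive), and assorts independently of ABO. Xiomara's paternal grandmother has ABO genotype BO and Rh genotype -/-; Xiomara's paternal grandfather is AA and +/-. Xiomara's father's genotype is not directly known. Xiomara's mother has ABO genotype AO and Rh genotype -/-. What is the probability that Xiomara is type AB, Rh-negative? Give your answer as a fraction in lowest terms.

3/32

Xiomara's father's ABO genotype from BO × AA: 1/2 AB, 1/2 AO.
Crossing each possibility with the mother AO and summing P(type AB): 1/2·1/4 + 1/2·0 = 1/8.
Similarly for Rh via the father's Rh distribution: P(Rh-) = 3/4.
Independent loci: 1/8 × 3/4 = 3/32.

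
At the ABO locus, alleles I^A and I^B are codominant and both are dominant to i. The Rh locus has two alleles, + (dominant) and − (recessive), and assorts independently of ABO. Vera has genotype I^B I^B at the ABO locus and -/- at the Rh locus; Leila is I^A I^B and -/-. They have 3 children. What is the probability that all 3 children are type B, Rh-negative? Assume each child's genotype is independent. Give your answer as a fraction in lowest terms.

ABO cross I^B I^B × I^A I^B → 1/2 B, 1/2 AB.
Rh cross -/- × -/- → 1 Rh-; so P(type B, Rh-negative) = 1/2 × 1 = 1/2 per child.
All 3 independent: (1/2)^3 = 1/8.

1/8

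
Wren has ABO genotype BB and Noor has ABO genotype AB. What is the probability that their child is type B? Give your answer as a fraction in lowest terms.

ABO cross BB × AB → offspring phenotypes: 1/2 B, 1/2 AB.
So P(type B) = 1/2.

1/2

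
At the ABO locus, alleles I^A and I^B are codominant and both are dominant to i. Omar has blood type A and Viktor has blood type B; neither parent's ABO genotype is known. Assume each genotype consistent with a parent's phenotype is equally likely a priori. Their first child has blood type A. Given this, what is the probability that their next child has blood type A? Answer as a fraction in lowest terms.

5/12

Possible genotypes: Omar ∈ {I^A I^A, I^A i}; Viktor ∈ {I^B I^B, I^B i}.
Weight each parental genotype pair by prior × P(type-A child):
  I^A I^A × I^B i: posterior weight 2/3; P(next child type A) = 1/2.
  I^A i × I^B i: posterior weight 1/3; P(next child type A) = 1/4.
Weighted sum = 5/12.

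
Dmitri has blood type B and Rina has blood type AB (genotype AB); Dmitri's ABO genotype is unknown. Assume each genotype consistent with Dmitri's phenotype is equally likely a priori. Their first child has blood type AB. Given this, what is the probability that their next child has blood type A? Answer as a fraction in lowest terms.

1/12

Possible genotypes: Dmitri ∈ {BB, BO}; Rina ∈ {AB}.
Weight each parental genotype pair by prior × P(type-AB child):
  BB × AB: posterior weight 2/3; P(next child type A) = 0.
  BO × AB: posterior weight 1/3; P(next child type A) = 1/4.
Weighted sum = 1/12.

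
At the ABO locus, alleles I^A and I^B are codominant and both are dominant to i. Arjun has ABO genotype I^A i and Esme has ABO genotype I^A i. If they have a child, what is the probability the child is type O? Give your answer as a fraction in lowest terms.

1/4

ABO cross I^A i × I^A i → offspring phenotypes: 1/4 O, 3/4 A.
So P(type O) = 1/4.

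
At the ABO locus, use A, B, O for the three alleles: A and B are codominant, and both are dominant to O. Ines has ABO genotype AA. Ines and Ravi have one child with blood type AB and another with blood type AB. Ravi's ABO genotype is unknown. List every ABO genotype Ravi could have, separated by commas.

For each candidate genotype of Ravi, check whether crossing it with AA can produce every observed child phenotype.
  AA → possible child types {A} ✗
  AB → possible child types {A, AB} ✓
  AO → possible child types {A} ✗
  BB → possible child types {AB} ✓
  BO → possible child types {A, AB} ✓
  OO → possible child types {A} ✗

AB, BB, BO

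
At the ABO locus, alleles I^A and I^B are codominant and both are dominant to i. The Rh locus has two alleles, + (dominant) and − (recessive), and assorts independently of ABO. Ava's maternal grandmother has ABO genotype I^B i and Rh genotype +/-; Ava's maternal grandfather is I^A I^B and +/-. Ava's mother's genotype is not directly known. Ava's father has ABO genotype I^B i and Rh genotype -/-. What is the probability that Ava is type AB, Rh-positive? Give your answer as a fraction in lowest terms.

1/16

Ava's mother's ABO genotype from I^B i × I^A I^B: 1/4 I^A I^B, 1/4 I^A i, 1/4 I^B I^B, 1/4 I^B i.
Crossing each possibility with the father I^B i and summing P(type AB): 1/4·1/4 + 1/4·1/4 + 1/4·0 + 1/4·0 = 1/8.
Similarly for Rh via the mother's Rh distribution: P(Rh+) = 1/2.
Independent loci: 1/8 × 1/2 = 1/16.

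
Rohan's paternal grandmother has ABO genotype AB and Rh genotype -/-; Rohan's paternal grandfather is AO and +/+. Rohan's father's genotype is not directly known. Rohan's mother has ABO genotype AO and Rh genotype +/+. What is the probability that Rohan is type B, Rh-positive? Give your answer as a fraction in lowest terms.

1/8

Rohan's father's ABO genotype from AB × AO: 1/4 AA, 1/4 AB, 1/4 AO, 1/4 BO.
Crossing each possibility with the mother AO and summing P(type B): 1/4·0 + 1/4·1/4 + 1/4·0 + 1/4·1/4 = 1/8.
Similarly for Rh via the father's Rh distribution: P(Rh+) = 1.
Independent loci: 1/8 × 1 = 1/8.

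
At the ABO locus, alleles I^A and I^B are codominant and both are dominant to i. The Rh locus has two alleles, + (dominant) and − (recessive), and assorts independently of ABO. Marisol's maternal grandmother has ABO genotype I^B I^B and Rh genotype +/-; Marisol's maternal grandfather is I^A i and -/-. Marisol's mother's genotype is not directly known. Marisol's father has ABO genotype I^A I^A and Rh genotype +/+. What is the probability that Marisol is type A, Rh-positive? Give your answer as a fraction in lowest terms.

Marisol's mother's ABO genotype from I^B I^B × I^A i: 1/2 I^A I^B, 1/2 I^B i.
Crossing each possibility with the father I^A I^A and summing P(type A): 1/2·1/2 + 1/2·1/2 = 1/2.
Similarly for Rh via the mother's Rh distribution: P(Rh+) = 1.
Independent loci: 1/2 × 1 = 1/2.

1/2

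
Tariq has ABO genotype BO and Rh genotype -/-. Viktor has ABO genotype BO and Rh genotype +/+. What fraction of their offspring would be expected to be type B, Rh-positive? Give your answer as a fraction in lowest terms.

3/4

ABO cross BO × BO → offspring phenotypes: 1/4 O, 3/4 B.
Rh cross -/- × +/+ → 1 Rh+.
Independent loci: P(type B, Rh-positive) = 3/4 × 1 = 3/4.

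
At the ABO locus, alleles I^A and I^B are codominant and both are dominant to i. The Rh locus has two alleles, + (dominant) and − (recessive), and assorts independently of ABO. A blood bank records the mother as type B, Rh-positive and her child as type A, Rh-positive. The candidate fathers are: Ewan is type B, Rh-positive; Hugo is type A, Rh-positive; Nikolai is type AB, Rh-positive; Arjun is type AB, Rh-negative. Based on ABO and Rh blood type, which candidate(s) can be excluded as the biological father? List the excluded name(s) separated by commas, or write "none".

Ewan

A candidate is excluded only if no genotype consistent with his phenotype could produce a type A, Rh-positive child with a type B, Rh-positive mother.
Ewan (type B, Rh+): no genotype consistent with that phenotype can produce a type-A Rh+ child with a type-B mother.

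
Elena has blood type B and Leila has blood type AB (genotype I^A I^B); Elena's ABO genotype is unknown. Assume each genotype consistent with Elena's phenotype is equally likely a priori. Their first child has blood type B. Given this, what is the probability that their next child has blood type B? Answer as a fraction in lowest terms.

1/2

Possible genotypes: Elena ∈ {I^B I^B, I^B i}; Leila ∈ {I^A I^B}.
Weight each parental genotype pair by prior × P(type-B child):
  I^B I^B × I^A I^B: posterior weight 1/2; P(next child type B) = 1/2.
  I^B i × I^A I^B: posterior weight 1/2; P(next child type B) = 1/2.
Weighted sum = 1/2.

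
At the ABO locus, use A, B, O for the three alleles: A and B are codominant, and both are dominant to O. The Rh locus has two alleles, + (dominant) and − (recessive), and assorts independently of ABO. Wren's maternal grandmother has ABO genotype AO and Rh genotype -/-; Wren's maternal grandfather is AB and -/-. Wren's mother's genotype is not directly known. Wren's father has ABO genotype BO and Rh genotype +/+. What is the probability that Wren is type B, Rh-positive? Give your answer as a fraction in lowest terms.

3/8

Wren's mother's ABO genotype from AO × AB: 1/4 AA, 1/4 AB, 1/4 AO, 1/4 BO.
Crossing each possibility with the father BO and summing P(type B): 1/4·0 + 1/4·1/2 + 1/4·1/4 + 1/4·3/4 = 3/8.
Similarly for Rh via the mother's Rh distribution: P(Rh+) = 1.
Independent loci: 3/8 × 1 = 3/8.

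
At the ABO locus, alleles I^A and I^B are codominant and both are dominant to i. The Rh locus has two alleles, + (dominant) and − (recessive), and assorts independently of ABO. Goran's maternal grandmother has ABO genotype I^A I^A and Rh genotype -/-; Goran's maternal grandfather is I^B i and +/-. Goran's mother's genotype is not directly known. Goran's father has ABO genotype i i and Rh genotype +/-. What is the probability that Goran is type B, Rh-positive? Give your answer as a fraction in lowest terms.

5/32

Goran's mother's ABO genotype from I^A I^A × I^B i: 1/2 I^A I^B, 1/2 I^A i.
Crossing each possibility with the father i i and summing P(type B): 1/2·1/2 + 1/2·0 = 1/4.
Similarly for Rh via the mother's Rh distribution: P(Rh+) = 5/8.
Independent loci: 1/4 × 5/8 = 5/32.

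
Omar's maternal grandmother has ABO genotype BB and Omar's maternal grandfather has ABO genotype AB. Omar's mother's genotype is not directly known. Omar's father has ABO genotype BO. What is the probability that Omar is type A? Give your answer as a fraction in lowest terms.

Omar's mother's ABO genotype from BB × AB: 1/2 AB, 1/2 BB.
Crossing each possibility with the father BO and summing P(type A): 1/2·1/4 + 1/2·0 = 1/8.

1/8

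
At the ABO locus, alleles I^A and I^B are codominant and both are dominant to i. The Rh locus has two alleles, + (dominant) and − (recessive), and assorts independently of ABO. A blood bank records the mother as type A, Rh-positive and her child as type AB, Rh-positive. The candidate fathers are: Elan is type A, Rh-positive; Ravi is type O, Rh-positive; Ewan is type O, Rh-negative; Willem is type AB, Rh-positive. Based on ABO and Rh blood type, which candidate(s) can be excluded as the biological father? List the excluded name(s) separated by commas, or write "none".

A candidate is excluded only if no genotype consistent with his phenotype could produce a type AB, Rh-positive child with a type A, Rh-positive mother.
Elan (type A, Rh+): no genotype consistent with that phenotype can produce a type-AB Rh+ child with a type-A mother.
Ravi (type O, Rh+): no genotype consistent with that phenotype can produce a type-AB Rh+ child with a type-A mother.
Ewan (type O, Rh-): no genotype consistent with that phenotype can produce a type-AB Rh+ child with a type-A mother.

Elan, Ravi, Ewan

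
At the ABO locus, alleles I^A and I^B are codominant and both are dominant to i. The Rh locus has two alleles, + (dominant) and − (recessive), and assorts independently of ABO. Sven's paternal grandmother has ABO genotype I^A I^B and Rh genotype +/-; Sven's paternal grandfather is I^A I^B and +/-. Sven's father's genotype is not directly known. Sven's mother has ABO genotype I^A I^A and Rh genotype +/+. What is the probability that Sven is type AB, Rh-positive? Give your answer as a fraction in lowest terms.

Sven's father's ABO genotype from I^A I^B × I^A I^B: 1/4 I^A I^A, 1/2 I^A I^B, 1/4 I^B I^B.
Crossing each possibility with the mother I^A I^A and summing P(type AB): 1/4·0 + 1/2·1/2 + 1/4·1 = 1/2.
Similarly for Rh via the father's Rh distribution: P(Rh+) = 1.
Independent loci: 1/2 × 1 = 1/2.

1/2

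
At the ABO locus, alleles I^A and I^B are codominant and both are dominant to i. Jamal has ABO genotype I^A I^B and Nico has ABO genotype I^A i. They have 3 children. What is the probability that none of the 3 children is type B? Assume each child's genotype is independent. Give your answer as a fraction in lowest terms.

ABO cross I^A I^B × I^A i → 1/2 A, 1/4 B, 1/4 AB.
So P(type B) = 1/4 per child.
P(not type B) = 3/4 for one child; (3/4)^3 = 27/64.

27/64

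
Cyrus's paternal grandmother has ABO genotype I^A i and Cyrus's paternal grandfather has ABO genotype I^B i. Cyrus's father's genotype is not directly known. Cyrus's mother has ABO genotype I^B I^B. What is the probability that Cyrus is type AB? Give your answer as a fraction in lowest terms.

1/4

Cyrus's father's ABO genotype from I^A i × I^B i: 1/4 I^A I^B, 1/4 I^A i, 1/4 I^B i, 1/4 i i.
Crossing each possibility with the mother I^B I^B and summing P(type AB): 1/4·1/2 + 1/4·1/2 + 1/4·0 + 1/4·0 = 1/4.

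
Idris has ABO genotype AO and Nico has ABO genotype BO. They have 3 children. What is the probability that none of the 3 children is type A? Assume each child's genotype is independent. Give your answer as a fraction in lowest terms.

ABO cross AO × BO → 1/4 O, 1/4 A, 1/4 B, 1/4 AB.
So P(type A) = 1/4 per child.
P(not type A) = 3/4 for one child; (3/4)^3 = 27/64.

27/64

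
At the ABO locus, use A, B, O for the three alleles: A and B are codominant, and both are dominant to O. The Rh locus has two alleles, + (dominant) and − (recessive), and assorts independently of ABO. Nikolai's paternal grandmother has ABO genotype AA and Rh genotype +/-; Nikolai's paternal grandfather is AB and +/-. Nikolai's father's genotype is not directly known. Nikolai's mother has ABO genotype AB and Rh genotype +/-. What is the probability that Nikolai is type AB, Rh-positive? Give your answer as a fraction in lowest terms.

Nikolai's father's ABO genotype from AA × AB: 1/2 AA, 1/2 AB.
Crossing each possibility with the mother AB and summing P(type AB): 1/2·1/2 + 1/2·1/2 = 1/2.
Similarly for Rh via the father's Rh distribution: P(Rh+) = 3/4.
Independent loci: 1/2 × 3/4 = 3/8.

3/8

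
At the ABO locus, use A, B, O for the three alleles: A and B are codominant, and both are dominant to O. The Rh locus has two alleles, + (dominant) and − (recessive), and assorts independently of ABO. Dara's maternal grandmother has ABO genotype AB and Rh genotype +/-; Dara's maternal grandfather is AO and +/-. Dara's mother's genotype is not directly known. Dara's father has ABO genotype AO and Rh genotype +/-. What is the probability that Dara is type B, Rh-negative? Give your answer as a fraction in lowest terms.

Dara's mother's ABO genotype from AB × AO: 1/4 AA, 1/4 AB, 1/4 AO, 1/4 BO.
Crossing each possibility with the father AO and summing P(type B): 1/4·0 + 1/4·1/4 + 1/4·0 + 1/4·1/4 = 1/8.
Similarly for Rh via the mother's Rh distribution: P(Rh-) = 1/4.
Independent loci: 1/8 × 1/4 = 1/32.

1/32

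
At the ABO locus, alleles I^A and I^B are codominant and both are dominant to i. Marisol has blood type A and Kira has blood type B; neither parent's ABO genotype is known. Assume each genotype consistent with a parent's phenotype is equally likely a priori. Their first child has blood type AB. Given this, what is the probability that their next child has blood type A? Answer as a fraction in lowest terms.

Possible genotypes: Marisol ∈ {I^A I^A, I^A i}; Kira ∈ {I^B I^B, I^B i}.
Weight each parental genotype pair by prior × P(type-AB child):
  I^A I^A × I^B I^B: posterior weight 4/9; P(next child type A) = 0.
  I^A I^A × I^B i: posterior weight 2/9; P(next child type A) = 1/2.
  I^A i × I^B I^B: posterior weight 2/9; P(next child type A) = 0.
  I^A i × I^B i: posterior weight 1/9; P(next child type A) = 1/4.
Weighted sum = 5/36.

5/36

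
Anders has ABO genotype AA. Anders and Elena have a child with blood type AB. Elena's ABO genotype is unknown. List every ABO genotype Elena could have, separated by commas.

AB, BB, BO

For each candidate genotype of Elena, check whether crossing it with AA can produce every observed child phenotype.
  AA → possible child types {A} ✗
  AB → possible child types {A, AB} ✓
  AO → possible child types {A} ✗
  BB → possible child types {AB} ✓
  BO → possible child types {A, AB} ✓
  OO → possible child types {A} ✗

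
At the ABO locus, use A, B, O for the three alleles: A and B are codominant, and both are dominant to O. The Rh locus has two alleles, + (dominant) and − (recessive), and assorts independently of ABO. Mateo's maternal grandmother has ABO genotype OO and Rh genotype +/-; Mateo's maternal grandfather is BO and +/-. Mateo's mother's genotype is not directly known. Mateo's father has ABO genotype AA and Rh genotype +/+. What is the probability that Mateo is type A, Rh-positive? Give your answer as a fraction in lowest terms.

Mateo's mother's ABO genotype from OO × BO: 1/2 BO, 1/2 OO.
Crossing each possibility with the father AA and summing P(type A): 1/2·1/2 + 1/2·1 = 3/4.
Similarly for Rh via the mother's Rh distribution: P(Rh+) = 1.
Independent loci: 3/4 × 1 = 3/4.

3/4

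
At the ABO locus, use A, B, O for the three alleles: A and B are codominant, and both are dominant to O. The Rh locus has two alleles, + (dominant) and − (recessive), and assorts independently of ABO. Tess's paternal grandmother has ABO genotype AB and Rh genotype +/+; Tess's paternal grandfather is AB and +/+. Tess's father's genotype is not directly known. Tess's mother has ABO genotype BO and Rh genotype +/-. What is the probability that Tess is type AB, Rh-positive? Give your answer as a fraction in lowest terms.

Tess's father's ABO genotype from AB × AB: 1/4 AA, 1/2 AB, 1/4 BB.
Crossing each possibility with the mother BO and summing P(type AB): 1/4·1/2 + 1/2·1/4 + 1/4·0 = 1/4.
Similarly for Rh via the father's Rh distribution: P(Rh+) = 1.
Independent loci: 1/4 × 1 = 1/4.

1/4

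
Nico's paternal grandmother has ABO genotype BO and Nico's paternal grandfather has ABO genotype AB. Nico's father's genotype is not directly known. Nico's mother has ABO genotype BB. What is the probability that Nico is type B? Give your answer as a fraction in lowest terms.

Nico's father's ABO genotype from BO × AB: 1/4 AB, 1/4 AO, 1/4 BB, 1/4 BO.
Crossing each possibility with the mother BB and summing P(type B): 1/4·1/2 + 1/4·1/2 + 1/4·1 + 1/4·1 = 3/4.

3/4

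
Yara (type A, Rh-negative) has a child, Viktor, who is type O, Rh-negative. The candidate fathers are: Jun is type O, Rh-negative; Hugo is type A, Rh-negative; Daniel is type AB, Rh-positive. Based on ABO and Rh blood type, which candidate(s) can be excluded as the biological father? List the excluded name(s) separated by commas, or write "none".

Daniel

A candidate is excluded only if no genotype consistent with his phenotype could produce a type O, Rh-negative child with a type A, Rh-negative mother.
Daniel (type AB, Rh+): no genotype consistent with that phenotype can produce a type-O Rh- child with a type-A mother.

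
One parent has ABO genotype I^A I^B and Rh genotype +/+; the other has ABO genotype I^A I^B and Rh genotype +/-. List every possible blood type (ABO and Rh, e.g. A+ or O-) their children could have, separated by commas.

Gametes from I^A I^B × I^A I^B give offspring ABO genotypes I^A I^A, I^A I^B, I^B I^B, i.e. phenotypes A, B, AB.
Rh cross +/+ × +/- → phenotypes Rh+.
Combining independently: A+, B+, AB+.

A+, B+, AB+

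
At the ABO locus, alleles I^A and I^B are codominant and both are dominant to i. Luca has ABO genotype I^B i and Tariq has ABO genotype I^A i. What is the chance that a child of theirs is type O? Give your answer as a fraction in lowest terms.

ABO cross I^B i × I^A i → offspring phenotypes: 1/4 O, 1/4 A, 1/4 B, 1/4 AB.
So P(type O) = 1/4.

1/4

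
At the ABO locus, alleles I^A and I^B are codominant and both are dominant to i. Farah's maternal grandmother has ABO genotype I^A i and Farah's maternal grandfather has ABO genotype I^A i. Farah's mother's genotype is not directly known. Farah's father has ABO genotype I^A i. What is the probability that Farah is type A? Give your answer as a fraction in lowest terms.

3/4

Farah's mother's ABO genotype from I^A i × I^A i: 1/4 I^A I^A, 1/2 I^A i, 1/4 i i.
Crossing each possibility with the father I^A i and summing P(type A): 1/4·1 + 1/2·3/4 + 1/4·1/2 = 3/4.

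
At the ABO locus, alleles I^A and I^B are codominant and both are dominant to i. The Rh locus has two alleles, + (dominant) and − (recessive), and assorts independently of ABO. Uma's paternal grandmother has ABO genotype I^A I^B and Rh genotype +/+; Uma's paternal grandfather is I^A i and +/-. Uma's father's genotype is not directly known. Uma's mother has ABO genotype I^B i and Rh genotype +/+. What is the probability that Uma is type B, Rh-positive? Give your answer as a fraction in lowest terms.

3/8

Uma's father's ABO genotype from I^A I^B × I^A i: 1/4 I^A I^A, 1/4 I^A I^B, 1/4 I^A i, 1/4 I^B i.
Crossing each possibility with the mother I^B i and summing P(type B): 1/4·0 + 1/4·1/2 + 1/4·1/4 + 1/4·3/4 = 3/8.
Similarly for Rh via the father's Rh distribution: P(Rh+) = 1.
Independent loci: 3/8 × 1 = 3/8.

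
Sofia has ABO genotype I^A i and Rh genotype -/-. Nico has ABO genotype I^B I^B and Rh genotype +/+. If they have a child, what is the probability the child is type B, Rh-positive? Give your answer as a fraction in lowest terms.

1/2

ABO cross I^A i × I^B I^B → offspring phenotypes: 1/2 B, 1/2 AB.
Rh cross -/- × +/+ → 1 Rh+.
Independent loci: P(type B, Rh-positive) = 1/2 × 1 = 1/2.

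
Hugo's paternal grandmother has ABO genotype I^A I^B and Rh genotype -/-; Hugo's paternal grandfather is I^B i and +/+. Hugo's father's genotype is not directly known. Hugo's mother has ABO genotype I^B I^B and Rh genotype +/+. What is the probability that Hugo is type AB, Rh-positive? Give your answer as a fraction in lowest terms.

1/4

Hugo's father's ABO genotype from I^A I^B × I^B i: 1/4 I^A I^B, 1/4 I^A i, 1/4 I^B I^B, 1/4 I^B i.
Crossing each possibility with the mother I^B I^B and summing P(type AB): 1/4·1/2 + 1/4·1/2 + 1/4·0 + 1/4·0 = 1/4.
Similarly for Rh via the father's Rh distribution: P(Rh+) = 1.
Independent loci: 1/4 × 1 = 1/4.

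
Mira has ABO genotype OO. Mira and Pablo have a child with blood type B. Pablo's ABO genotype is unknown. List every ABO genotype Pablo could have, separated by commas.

For each candidate genotype of Pablo, check whether crossing it with OO can produce every observed child phenotype.
  AA → possible child types {A} ✗
  AB → possible child types {A, B} ✓
  AO → possible child types {O, A} ✗
  BB → possible child types {B} ✓
  BO → possible child types {O, B} ✓
  OO → possible child types {O} ✗

AB, BB, BO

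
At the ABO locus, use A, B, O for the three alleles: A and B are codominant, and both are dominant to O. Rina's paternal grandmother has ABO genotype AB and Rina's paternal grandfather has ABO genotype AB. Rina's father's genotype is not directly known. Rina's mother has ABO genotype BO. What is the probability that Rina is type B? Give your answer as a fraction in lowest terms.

1/2

Rina's father's ABO genotype from AB × AB: 1/4 AA, 1/2 AB, 1/4 BB.
Crossing each possibility with the mother BO and summing P(type B): 1/4·0 + 1/2·1/2 + 1/4·1 = 1/2.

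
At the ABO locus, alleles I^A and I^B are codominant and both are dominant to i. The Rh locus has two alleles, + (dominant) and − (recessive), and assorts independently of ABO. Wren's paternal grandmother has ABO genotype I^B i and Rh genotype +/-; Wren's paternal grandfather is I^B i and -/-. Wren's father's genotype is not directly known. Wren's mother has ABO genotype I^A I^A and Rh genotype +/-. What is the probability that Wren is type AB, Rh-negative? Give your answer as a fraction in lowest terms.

3/16

Wren's father's ABO genotype from I^B i × I^B i: 1/4 I^B I^B, 1/2 I^B i, 1/4 i i.
Crossing each possibility with the mother I^A I^A and summing P(type AB): 1/4·1 + 1/2·1/2 + 1/4·0 = 1/2.
Similarly for Rh via the father's Rh distribution: P(Rh-) = 3/8.
Independent loci: 1/2 × 3/8 = 3/16.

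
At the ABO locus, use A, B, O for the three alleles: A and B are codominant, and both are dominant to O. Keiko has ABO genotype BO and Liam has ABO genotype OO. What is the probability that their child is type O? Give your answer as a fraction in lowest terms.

1/2

ABO cross BO × OO → offspring phenotypes: 1/2 O, 1/2 B.
So P(type O) = 1/2.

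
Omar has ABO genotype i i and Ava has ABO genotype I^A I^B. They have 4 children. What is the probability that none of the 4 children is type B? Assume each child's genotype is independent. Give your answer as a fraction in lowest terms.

1/16

ABO cross i i × I^A I^B → 1/2 A, 1/2 B.
So P(type B) = 1/2 per child.
P(not type B) = 1/2 for one child; (1/2)^4 = 1/16.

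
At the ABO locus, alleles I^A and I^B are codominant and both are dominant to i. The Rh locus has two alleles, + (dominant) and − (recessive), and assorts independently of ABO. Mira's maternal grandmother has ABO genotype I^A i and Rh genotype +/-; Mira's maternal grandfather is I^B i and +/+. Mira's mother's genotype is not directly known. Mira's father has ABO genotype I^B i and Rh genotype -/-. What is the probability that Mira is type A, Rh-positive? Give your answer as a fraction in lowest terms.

3/32

Mira's mother's ABO genotype from I^A i × I^B i: 1/4 I^A I^B, 1/4 I^A i, 1/4 I^B i, 1/4 i i.
Crossing each possibility with the father I^B i and summing P(type A): 1/4·1/4 + 1/4·1/4 + 1/4·0 + 1/4·0 = 1/8.
Similarly for Rh via the mother's Rh distribution: P(Rh+) = 3/4.
Independent loci: 1/8 × 3/4 = 3/32.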